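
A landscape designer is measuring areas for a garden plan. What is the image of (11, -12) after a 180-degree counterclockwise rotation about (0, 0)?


Transformation: rotation about the origin
Original point: (11, -12)
Rule for 180 deg: (x, y) -> (-x, -y)
Apply: (11, -12) -> (-11, 12)
(-11, 12)


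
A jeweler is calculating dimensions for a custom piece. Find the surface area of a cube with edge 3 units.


Shape: cube
Side s = 3 units
A cube has 6 square faces.
Formula: SA = 6 * s^2
s^2 = 9
SA = 6 * 9
SA = 54
54 units^2


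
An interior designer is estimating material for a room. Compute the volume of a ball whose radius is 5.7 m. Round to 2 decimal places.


Shape: sphere
Radius r = 5.7 m
Formula: V = (4/3) * pi * r^3
r^3 = 185.193
(4/3) * 185.193 = 246.924
V = 246.924 * pi
V = 775.73
775.73 m^3


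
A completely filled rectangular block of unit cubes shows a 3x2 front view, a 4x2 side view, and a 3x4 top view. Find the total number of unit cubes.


Orthographic views of a solid rectangular block:
Front view 3 x 2 -> length = 3, height = 2
Side view 4 x 2 -> width = 4, height = 2 (consistent)
Top view 3 x 4 -> confirms length = 3, width = 4
The block is 3 x 4 x 2.
Total unit cubes = 3 * 4 * 2 = 24
24 unit cubes


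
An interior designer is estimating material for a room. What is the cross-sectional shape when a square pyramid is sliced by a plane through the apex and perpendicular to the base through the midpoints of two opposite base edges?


Solid: square pyramid
Cutting plane: through the apex and perpendicular to the base through the midpoints of two opposite base edges
Visualize the intersection of the plane with the solid's surface.
The boundary of the cut region is a isosceles triangle.
isosceles triangle


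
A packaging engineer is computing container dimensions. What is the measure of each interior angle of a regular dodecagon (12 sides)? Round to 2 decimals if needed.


Shape: regular dodecagon (12 sides)
Formula: interior angle = (n - 2) * 180 / n
(n - 2) = 10
(n - 2) * 180 = 1800
angle = 1800 / 12
angle = 150
150 degrees


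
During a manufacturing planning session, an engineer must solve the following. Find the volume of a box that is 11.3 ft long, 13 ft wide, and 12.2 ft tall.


Shape: rectangular prism
l = 11.3 ft, w = 13 ft, h = 12.2 ft
Formula: V = l * w * h
V = 11.3 * 13 * 12.2
V = 146.9 * 12.2
V = 1792.18
1792.18 ft^3


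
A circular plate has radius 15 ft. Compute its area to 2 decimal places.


Shape: circle
Radius r = 15 ft
Formula: A = pi * r^2
r^2 = 15^2 = 225
A = pi * 225
A = 706.86
706.86 ft^2


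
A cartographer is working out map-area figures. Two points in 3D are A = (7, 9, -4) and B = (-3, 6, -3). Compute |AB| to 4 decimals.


3D distance between two points
P1 = (7, 9, -4), P2 = (-3, 6, -3)
Formula: d = sqrt((x2-x1)^2 + (y2-y1)^2 + (z2-z1)^2)
dx = -3 - 7 = -10
dy = 6 - 9 = -3
dz = -3 - -4 = 1
dx^2 + dy^2 + dz^2 = 100 + 9 + 1 = 110
d = sqrt(110)
d = 10.4881
10.4881 units


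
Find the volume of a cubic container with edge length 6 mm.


Shape: cube
Side s = 6 mm
Formula: V = s^3
V = 6 * 6 * 6
V = 36 * 6
V = 216
216 mm^3


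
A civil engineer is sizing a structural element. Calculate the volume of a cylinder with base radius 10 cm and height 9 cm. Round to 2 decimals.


Shape: cylinder
Radius r = 10 cm, Height h = 9 cm
Formula: V = pi * r^2 * h
r^2 = 100
V = pi * 100 * 9
V = 900 * pi
V = 2827.43
2827.43 cm^3


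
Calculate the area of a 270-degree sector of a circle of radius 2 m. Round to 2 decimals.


Shape: circular sector
Radius r = 2 m, Angle = 270 degrees
Formula: A = (angle/360) * pi * r^2
r^2 = 4
Fraction of circle = 270/360
A = (270/360) * pi * 4
A = 3 * pi
A = 9.42
9.42 m^2


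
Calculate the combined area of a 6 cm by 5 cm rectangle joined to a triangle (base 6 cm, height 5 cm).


Composite shape: rectangle + triangle
Rectangle area = 6 * 5 = 30
Triangle area = 0.5 * 6 * 5 = 15
Total = 30 + 15
Total = 45
45 cm^2


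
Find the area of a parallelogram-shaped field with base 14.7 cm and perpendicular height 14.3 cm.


Shape: parallelogram
Base b = 14.7 cm, Height h = 14.3 cm
Formula: A = b * h
A = 14.7 * 14.3
A = 210.21
210.21 cm^2


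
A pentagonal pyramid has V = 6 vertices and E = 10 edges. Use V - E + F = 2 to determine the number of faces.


Polyhedron: pentagonal pyramid
Euler's formula for convex polyhedra: V - E + F = 2
Given: V = 6 vertices and E = 10 edges
Solve for F:
F = 2 + E - V = 2 + 10 - 6 = 6
6 faces


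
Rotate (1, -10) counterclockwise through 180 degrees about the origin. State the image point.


Transformation: rotation about the origin
Original point: (1, -10)
Rule for 180 deg: (x, y) -> (-x, -y)
Apply: (1, -10) -> (-1, 10)
(-1, 10)


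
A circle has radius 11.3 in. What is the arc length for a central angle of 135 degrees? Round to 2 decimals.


Shape: circular arc
Radius r = 11.3 in, Angle = 135 degrees
Formula: L = (angle/360) * 2 * pi * r
2 * pi * r = 22.6 * pi
L = (135/360) * 22.6 * pi
L = 8.475 * pi
L = 26.62
26.62 in


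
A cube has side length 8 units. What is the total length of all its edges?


Shape: cube
Side s = 8 units
A cube has 12 edges, all equal.
Formula: total edge length = 12 * s
Total = 12 * 8
Total = 96
96 units


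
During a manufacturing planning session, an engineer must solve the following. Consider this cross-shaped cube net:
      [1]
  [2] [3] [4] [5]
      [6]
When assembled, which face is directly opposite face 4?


Net: cross layout. Take square 3 as the base (bottom).
Fold the four squares in the horizontal row up around 3: 2 -> left, 4 -> right, 5 wraps to the top.
Fold 1 and 6 up from 3: 1 -> back, 6 -> front.
Opposite pairs are therefore: (1, 6), (2, 4), (3, 5).
Face 4 is opposite face 2.
face 2


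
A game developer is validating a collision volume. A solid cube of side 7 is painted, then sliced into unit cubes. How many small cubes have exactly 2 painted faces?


Large cube: 7 x 7 x 7, cut into unit cubes.
n = 7, so n - 2 = 5
Cubes with 2 painted faces lie along the edges, excluding corners.
A cube has 12 edges; each contributes (n - 2) = 5 such cubes.
Count = 12 * 5 = 60
60 unit cubes


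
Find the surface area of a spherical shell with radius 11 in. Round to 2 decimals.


Shape: sphere
Radius r = 11 in
Formula: SA = 4 * pi * r^2
r^2 = 121
SA = 4 * pi * 121
SA = 484 * pi
SA = 1520.53
1520.53 in^2


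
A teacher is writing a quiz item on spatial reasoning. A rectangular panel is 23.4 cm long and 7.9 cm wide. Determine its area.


Shape: rectangle
Length l = 23.4 cm, Width w = 7.9 cm
Formula: A = l * w
A = 23.4 * 7.9
A = 184.86
184.86 cm^2


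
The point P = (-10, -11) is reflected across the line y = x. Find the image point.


Transformation: reflection
Original point: (-10, -11)
Rule for reflection over y = x: (x, y) -> (y, x)
Apply: (-10, -11) -> (-11, -10)
(-11, -10)


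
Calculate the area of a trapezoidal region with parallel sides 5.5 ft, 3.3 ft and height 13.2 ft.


Shape: trapezoid
Parallel sides a = 5.5 ft, b = 3.3 ft; Height h = 13.2 ft
Formula: A = (a + b) * h / 2
a + b = 5.5 + 3.3 = 8.8
A = 8.8 * 13.2 / 2
A = 116.16 / 2
A = 58.08
58.08 ft^2


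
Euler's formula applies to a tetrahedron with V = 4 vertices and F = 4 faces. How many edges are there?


Polyhedron: tetrahedron
Euler's formula for convex polyhedra: V - E + F = 2
Given: V = 4 vertices and F = 4 faces
Solve for E:
E = V + F - 2 = 4 + 4 - 2 = 6
6 edges


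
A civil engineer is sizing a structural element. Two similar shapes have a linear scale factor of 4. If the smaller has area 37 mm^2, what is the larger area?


Linear scale factor k = 4
Original area = 37 mm^2
Rule: under a linear scaling by k, areas scale by k^2.
k^2 = 4^2 = 16
New area = 37 * 16
New area = 592
592 mm^2


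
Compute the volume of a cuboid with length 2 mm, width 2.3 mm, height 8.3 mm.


Shape: rectangular prism
l = 2 mm, w = 2.3 mm, h = 8.3 mm
Formula: V = l * w * h
V = 2 * 2.3 * 8.3
V = 4.6 * 8.3
V = 38.18
38.18 mm^3


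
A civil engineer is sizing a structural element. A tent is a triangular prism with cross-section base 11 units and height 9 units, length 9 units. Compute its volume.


Shape: triangular prism
Triangle base = 11 units, triangle height = 9 units, prism length L = 9 units
Formula: V = (1/2 * b * h_tri) * L
Cross-section area = 0.5 * 11 * 9 = 49.5
V = 49.5 * 9
V = 445.5
445.5 units^3


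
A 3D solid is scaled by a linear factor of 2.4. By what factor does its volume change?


Linear scale factor k = 2.4
Rule: under a linear scaling by k, volumes scale by k^3.
k^3 = 2.4 * 2.4 * 2.4
k^3 = 5.76 * 2.4
k^3 = 13.824
Volume scales by a factor of 13.824.
13.824 (dimensionless)


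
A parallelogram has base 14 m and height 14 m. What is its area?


Shape: parallelogram
Base b = 14 m, Height h = 14 m
Formula: A = b * h
A = 14 * 14
A = 196
196 m^2


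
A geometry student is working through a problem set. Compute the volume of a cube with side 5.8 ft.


Shape: cube
Side s = 5.8 ft
Formula: V = s^3
V = 5.8 * 5.8 * 5.8
V = 33.64 * 5.8
V = 195.112
195.112 ft^3


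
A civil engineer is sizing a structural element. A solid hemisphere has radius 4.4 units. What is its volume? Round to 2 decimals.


Shape: hemisphere (half of a sphere)
Radius r = 4.4 units
Formula: V = (1/2) * (4/3) * pi * r^3 = (2/3) * pi * r^3
r^3 = 85.184
(2/3) * 85.184 = 56.789333
V = 56.789333 * pi
V = 178.41
178.41 units^3


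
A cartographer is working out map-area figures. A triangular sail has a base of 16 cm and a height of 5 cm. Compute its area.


Shape: triangle
Base b = 16 cm, Height h = 5 cm
Formula: A = (1/2) * b * h
A = 0.5 * 16 * 5
A = 0.5 * 80
A = 40
40 cm^2


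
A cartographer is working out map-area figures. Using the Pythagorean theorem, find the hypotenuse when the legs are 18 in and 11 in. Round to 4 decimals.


Shape: right triangle
Legs a = 18 in, b = 11 in
Formula: c = sqrt(a^2 + b^2)
a^2 = 324, b^2 = 121
a^2 + b^2 = 445
c = sqrt(445)
c = 21.095
21.095 in


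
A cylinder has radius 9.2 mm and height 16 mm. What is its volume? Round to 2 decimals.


Shape: cylinder
Radius r = 9.2 mm, Height h = 16 mm
Formula: V = pi * r^2 * h
r^2 = 84.64
V = pi * 84.64 * 16
V = 1354.24 * pi
V = 4254.47
4254.47 mm^3


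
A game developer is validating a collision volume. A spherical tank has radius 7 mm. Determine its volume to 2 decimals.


Shape: sphere
Radius r = 7 mm
Formula: V = (4/3) * pi * r^3
r^3 = 343
(4/3) * 343 = 457.333333
V = 457.333333 * pi
V = 1436.76
1436.76 mm^3


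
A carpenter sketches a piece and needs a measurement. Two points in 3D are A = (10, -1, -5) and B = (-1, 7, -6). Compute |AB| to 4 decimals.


3D distance between two points
P1 = (10, -1, -5), P2 = (-1, 7, -6)
Formula: d = sqrt((x2-x1)^2 + (y2-y1)^2 + (z2-z1)^2)
dx = -1 - 10 = -11
dy = 7 - -1 = 8
dz = -6 - -5 = -1
dx^2 + dy^2 + dz^2 = 121 + 64 + 1 = 186
d = sqrt(186)
d = 13.6382
13.6382 units


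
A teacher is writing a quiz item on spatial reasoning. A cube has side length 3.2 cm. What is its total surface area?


Shape: cube
Side s = 3.2 cm
A cube has 6 square faces.
Formula: SA = 6 * s^2
s^2 = 10.24
SA = 6 * 10.24
SA = 61.44
61.44 cm^2


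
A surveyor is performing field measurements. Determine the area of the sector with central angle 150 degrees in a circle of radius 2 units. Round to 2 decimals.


Shape: circular sector
Radius r = 2 units, Angle = 150 degrees
Formula: A = (angle/360) * pi * r^2
r^2 = 4
Fraction of circle = 150/360
A = (150/360) * pi * 4
A = 1.666667 * pi
A = 5.24
5.24 units^2


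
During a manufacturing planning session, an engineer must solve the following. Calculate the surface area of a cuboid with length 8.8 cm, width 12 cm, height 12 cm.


Shape: rectangular prism
l = 8.8 cm, w = 12 cm, h = 12 cm
Formula: SA = 2(lw + lh + wh)
lw = 105.6, lh = 105.6, wh = 144
lw + lh + wh = 355.2
SA = 2 * 355.2
SA = 710.4
710.4 cm^2


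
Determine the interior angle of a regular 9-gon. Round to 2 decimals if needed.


Shape: regular nonagon (9 sides)
Formula: interior angle = (n - 2) * 180 / n
(n - 2) = 7
(n - 2) * 180 = 1260
angle = 1260 / 9
angle = 140
140 degrees


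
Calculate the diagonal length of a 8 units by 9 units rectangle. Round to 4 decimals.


Shape: rectangle (diagonal via Pythagoras)
Sides: 8 units and 9 units
Formula: d = sqrt(l^2 + w^2)
l^2 = 64, w^2 = 81
l^2 + w^2 = 145
d = sqrt(145)
d = 12.0416
12.0416 units


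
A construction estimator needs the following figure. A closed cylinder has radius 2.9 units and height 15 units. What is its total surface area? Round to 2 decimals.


Shape: closed cylinder
Radius r = 2.9 units, Height h = 15 units
Formula: SA = 2*pi*r^2 + 2*pi*r*h = 2*pi*r*(r + h)
r + h = 17.9
2 * r * (r + h) = 2 * 2.9 * 17.9 = 103.82
SA = 103.82 * pi
SA = 326.16
326.16 units^2


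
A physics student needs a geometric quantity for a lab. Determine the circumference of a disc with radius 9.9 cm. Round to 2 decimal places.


Shape: circle
Radius r = 9.9 cm
Formula: C = 2 * pi * r
C = 2 * pi * 9.9
C = 19.8 * pi
C = 62.2
62.2 cm


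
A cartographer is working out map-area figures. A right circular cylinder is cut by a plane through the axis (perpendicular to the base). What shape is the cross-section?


Solid: right circular cylinder
Cutting plane: through the axis (perpendicular to the base)
Visualize the intersection of the plane with the solid's surface.
The boundary of the cut region is a rectangle.
rectangle


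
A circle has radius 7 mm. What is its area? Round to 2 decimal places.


Shape: circle
Radius r = 7 mm
Formula: A = pi * r^2
r^2 = 7^2 = 49
A = pi * 49
A = 153.94
153.94 mm^2


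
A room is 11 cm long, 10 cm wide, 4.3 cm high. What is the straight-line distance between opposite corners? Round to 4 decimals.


Shape: rectangular box (space diagonal)
l = 11 cm, w = 10 cm, h = 4.3 cm
Visualize: the diagonal of the base, then a right triangle with that diagonal and the height.
Formula: d = sqrt(l^2 + w^2 + h^2)
l^2 + w^2 + h^2 = 121 + 100 + 18.49 = 239.49
d = sqrt(239.49)
d = 15.4755
15.4755 cm


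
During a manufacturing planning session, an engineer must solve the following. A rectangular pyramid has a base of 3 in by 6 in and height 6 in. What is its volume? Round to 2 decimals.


Shape: rectangular pyramid
Base: 3 in x 6 in, Height h = 6 in
Formula: V = (1/3) * base_area * h
base_area = 3 * 6 = 18
base_area * h = 18 * 6 = 108
V = 108 / 3
V = 36
36 in^3


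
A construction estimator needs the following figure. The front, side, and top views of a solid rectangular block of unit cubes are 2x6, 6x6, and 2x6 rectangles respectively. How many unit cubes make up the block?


Orthographic views of a solid rectangular block:
Front view 2 x 6 -> length = 2, height = 6
Side view 6 x 6 -> width = 6, height = 6 (consistent)
Top view 2 x 6 -> confirms length = 2, width = 6
The block is 2 x 6 x 6.
Total unit cubes = 2 * 6 * 6 = 72
72 unit cubes


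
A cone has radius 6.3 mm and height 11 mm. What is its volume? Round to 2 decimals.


Shape: cone
Radius r = 6.3 mm, Height h = 11 mm
Formula: V = (1/3) * pi * r^2 * h
r^2 = 39.69
pi * r^2 * h = pi * 39.69 * 11 = 436.59 * pi
V = 436.59 * pi / 3
V = 457.2
457.2 mm^3


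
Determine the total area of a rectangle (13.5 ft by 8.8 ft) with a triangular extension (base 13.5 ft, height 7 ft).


Composite shape: rectangle + triangle
Rectangle area = 13.5 * 8.8 = 118.8
Triangle area = 0.5 * 13.5 * 7 = 47.25
Total = 118.8 + 47.25
Total = 166.05
166.05 ft^2


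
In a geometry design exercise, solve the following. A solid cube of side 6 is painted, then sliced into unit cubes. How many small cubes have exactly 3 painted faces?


Large cube: 6 x 6 x 6, cut into unit cubes.
Cubes with 3 painted faces are at the corners. A cube always has 8 corners.
Count = 8
8 unit cubes


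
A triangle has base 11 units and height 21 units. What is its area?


Shape: triangle
Base b = 11 units, Height h = 21 units
Formula: A = (1/2) * b * h
A = 0.5 * 11 * 21
A = 0.5 * 231
A = 115.5
115.5 units^2


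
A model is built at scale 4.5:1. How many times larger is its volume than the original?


Linear scale factor k = 4.5
Rule: under a linear scaling by k, volumes scale by k^3.
k^3 = 4.5 * 4.5 * 4.5
k^3 = 20.25 * 4.5
k^3 = 91.125
Volume scales by a factor of 91.125.
91.125 (dimensionless)


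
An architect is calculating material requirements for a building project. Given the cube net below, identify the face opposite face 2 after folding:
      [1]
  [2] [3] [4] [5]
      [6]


Net: cross layout. Take square 3 as the base (bottom).
Fold the four squares in the horizontal row up around 3: 2 -> left, 4 -> right, 5 wraps to the top.
Fold 1 and 6 up from 3: 1 -> back, 6 -> front.
Opposite pairs are therefore: (1, 6), (2, 4), (3, 5).
Face 2 is opposite face 4.
face 4


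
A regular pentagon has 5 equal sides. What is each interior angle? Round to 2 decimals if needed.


Shape: regular pentagon (5 sides)
Formula: interior angle = (n - 2) * 180 / n
(n - 2) = 3
(n - 2) * 180 = 540
angle = 540 / 5
angle = 108
108 degrees


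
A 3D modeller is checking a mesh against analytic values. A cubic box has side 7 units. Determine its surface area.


Shape: cube
Side s = 7 units
A cube has 6 square faces.
Formula: SA = 6 * s^2
s^2 = 49
SA = 6 * 49
SA = 294
294 units^2


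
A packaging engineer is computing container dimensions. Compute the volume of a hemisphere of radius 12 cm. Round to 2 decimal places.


Shape: hemisphere (half of a sphere)
Radius r = 12 cm
Formula: V = (1/2) * (4/3) * pi * r^3 = (2/3) * pi * r^3
r^3 = 1728
(2/3) * 1728 = 1152
V = 1152 * pi
V = 3619.11
3619.11 cm^3


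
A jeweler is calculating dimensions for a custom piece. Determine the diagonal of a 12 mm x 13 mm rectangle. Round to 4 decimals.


Shape: rectangle (diagonal via Pythagoras)
Sides: 12 mm and 13 mm
Formula: d = sqrt(l^2 + w^2)
l^2 = 144, w^2 = 169
l^2 + w^2 = 313
d = sqrt(313)
d = 17.6918
17.6918 mm


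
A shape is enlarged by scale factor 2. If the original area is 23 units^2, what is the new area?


Linear scale factor k = 2
Original area = 23 units^2
Rule: under a linear scaling by k, areas scale by k^2.
k^2 = 2^2 = 4
New area = 23 * 4
New area = 92
92 units^2


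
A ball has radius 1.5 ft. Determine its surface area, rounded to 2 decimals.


Shape: sphere
Radius r = 1.5 ft
Formula: SA = 4 * pi * r^2
r^2 = 2.25
SA = 4 * pi * 2.25
SA = 9 * pi
SA = 28.27
28.27 ft^2


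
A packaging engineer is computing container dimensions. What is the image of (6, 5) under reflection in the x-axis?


Transformation: reflection
Original point: (6, 5)
Rule for reflection over the x-axis: (x, y) -> (x, -y)
Apply: (6, 5) -> (6, -5)
(6, -5)


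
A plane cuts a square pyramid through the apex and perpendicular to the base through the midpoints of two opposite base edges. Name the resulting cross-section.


Solid: square pyramid
Cutting plane: through the apex and perpendicular to the base through the midpoints of two opposite base edges
Visualize the intersection of the plane with the solid's surface.
The boundary of the cut region is a isosceles triangle.
isosceles triangle


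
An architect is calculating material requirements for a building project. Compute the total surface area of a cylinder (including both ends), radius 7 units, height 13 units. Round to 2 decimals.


Shape: closed cylinder
Radius r = 7 units, Height h = 13 units
Formula: SA = 2*pi*r^2 + 2*pi*r*h = 2*pi*r*(r + h)
r + h = 20
2 * r * (r + h) = 2 * 7 * 20 = 280
SA = 280 * pi
SA = 879.65
879.65 units^2


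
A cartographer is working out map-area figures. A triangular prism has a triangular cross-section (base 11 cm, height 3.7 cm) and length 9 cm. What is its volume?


Shape: triangular prism
Triangle base = 11 cm, triangle height = 3.7 cm, prism length L = 9 cm
Formula: V = (1/2 * b * h_tri) * L
Cross-section area = 0.5 * 11 * 3.7 = 20.35
V = 20.35 * 9
V = 183.15
183.15 cm^3


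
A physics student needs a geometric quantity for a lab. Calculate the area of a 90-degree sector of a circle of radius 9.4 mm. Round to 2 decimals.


Shape: circular sector
Radius r = 9.4 mm, Angle = 90 degrees
Formula: A = (angle/360) * pi * r^2
r^2 = 88.36
Fraction of circle = 90/360
A = (90/360) * pi * 88.36
A = 22.09 * pi
A = 69.4
69.4 mm^2


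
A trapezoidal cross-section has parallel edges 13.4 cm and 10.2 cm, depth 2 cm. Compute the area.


Shape: trapezoid
Parallel sides a = 13.4 cm, b = 10.2 cm; Height h = 2 cm
Formula: A = (a + b) * h / 2
a + b = 13.4 + 10.2 = 23.6
A = 23.6 * 2 / 2
A = 47.2 / 2
A = 23.6
23.6 cm^2


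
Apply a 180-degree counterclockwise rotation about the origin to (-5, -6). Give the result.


Transformation: rotation about the origin
Original point: (-5, -6)
Rule for 180 deg: (x, y) -> (-x, -y)
Apply: (-5, -6) -> (5, 6)
(5, 6)


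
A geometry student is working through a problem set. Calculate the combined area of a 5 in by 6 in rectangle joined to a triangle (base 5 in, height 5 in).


Composite shape: rectangle + triangle
Rectangle area = 5 * 6 = 30
Triangle area = 0.5 * 5 * 5 = 12.5
Total = 30 + 12.5
Total = 42.5
42.5 in^2


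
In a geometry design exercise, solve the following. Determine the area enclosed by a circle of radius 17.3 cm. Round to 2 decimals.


Shape: circle
Radius r = 17.3 cm
Formula: A = pi * r^2
r^2 = 17.3^2 = 299.29
A = pi * 299.29
A = 940.25
940.25 cm^2


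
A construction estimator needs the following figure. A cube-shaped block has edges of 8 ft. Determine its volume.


Shape: cube
Side s = 8 ft
Formula: V = s^3
V = 8 * 8 * 8
V = 64 * 8
V = 512
512 ft^3


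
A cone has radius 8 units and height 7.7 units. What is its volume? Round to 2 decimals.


Shape: cone
Radius r = 8 units, Height h = 7.7 units
Formula: V = (1/3) * pi * r^2 * h
r^2 = 64
pi * r^2 * h = pi * 64 * 7.7 = 492.8 * pi
V = 492.8 * pi / 3
V = 516.06
516.06 units^3


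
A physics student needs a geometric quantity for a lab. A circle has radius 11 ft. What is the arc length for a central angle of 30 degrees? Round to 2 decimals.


Shape: circular arc
Radius r = 11 ft, Angle = 30 degrees
Formula: L = (angle/360) * 2 * pi * r
2 * pi * r = 22 * pi
L = (30/360) * 22 * pi
L = 1.833333 * pi
L = 5.76
5.76 ft


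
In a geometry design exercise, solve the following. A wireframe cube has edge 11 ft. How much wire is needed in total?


Shape: cube
Side s = 11 ft
A cube has 12 edges, all equal.
Formula: total edge length = 12 * s
Total = 12 * 11
Total = 132
132 ft


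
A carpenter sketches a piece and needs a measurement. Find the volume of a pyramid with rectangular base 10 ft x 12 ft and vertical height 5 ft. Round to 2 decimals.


Shape: rectangular pyramid
Base: 10 ft x 12 ft, Height h = 5 ft
Formula: V = (1/3) * base_area * h
base_area = 10 * 12 = 120
base_area * h = 120 * 5 = 600
V = 600 / 3
V = 200
200 ft^3


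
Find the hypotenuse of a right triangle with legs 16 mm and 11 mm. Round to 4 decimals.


Shape: right triangle
Legs a = 16 mm, b = 11 mm
Formula: c = sqrt(a^2 + b^2)
a^2 = 256, b^2 = 121
a^2 + b^2 = 377
c = sqrt(377)
c = 19.4165
19.4165 mm


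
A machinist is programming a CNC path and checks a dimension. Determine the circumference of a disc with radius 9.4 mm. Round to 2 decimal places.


Shape: circle
Radius r = 9.4 mm
Formula: C = 2 * pi * r
C = 2 * pi * 9.4
C = 18.8 * pi
C = 59.06
59.06 mm


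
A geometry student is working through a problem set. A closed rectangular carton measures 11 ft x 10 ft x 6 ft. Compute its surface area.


Shape: rectangular prism
l = 11 ft, w = 10 ft, h = 6 ft
Formula: SA = 2(lw + lh + wh)
lw = 110, lh = 66, wh = 60
lw + lh + wh = 236
SA = 2 * 236
SA = 472
472 ft^2


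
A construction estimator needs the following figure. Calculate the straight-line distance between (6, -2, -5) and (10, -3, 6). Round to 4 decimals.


3D distance between two points
P1 = (6, -2, -5), P2 = (10, -3, 6)
Formula: d = sqrt((x2-x1)^2 + (y2-y1)^2 + (z2-z1)^2)
dx = 10 - 6 = 4
dy = -3 - -2 = -1
dz = 6 - -5 = 11
dx^2 + dy^2 + dz^2 = 16 + 1 + 121 = 138
d = sqrt(138)
d = 11.7473
11.7473 units


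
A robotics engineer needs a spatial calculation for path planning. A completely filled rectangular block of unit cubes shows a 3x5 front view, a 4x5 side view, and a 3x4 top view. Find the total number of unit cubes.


Orthographic views of a solid rectangular block:
Front view 3 x 5 -> length = 3, height = 5
Side view 4 x 5 -> width = 4, height = 5 (consistent)
Top view 3 x 4 -> confirms length = 3, width = 4
The block is 3 x 4 x 5.
Total unit cubes = 3 * 4 * 5 = 60
60 unit cubes


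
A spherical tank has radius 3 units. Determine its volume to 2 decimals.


Shape: sphere
Radius r = 3 units
Formula: V = (4/3) * pi * r^3
r^3 = 27
(4/3) * 27 = 36
V = 36 * pi
V = 113.1
113.1 units^3


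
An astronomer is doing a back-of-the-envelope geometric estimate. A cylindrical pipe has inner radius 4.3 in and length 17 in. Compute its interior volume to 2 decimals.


Shape: cylinder
Radius r = 4.3 in, Height h = 17 in
Formula: V = pi * r^2 * h
r^2 = 18.49
V = pi * 18.49 * 17
V = 314.33 * pi
V = 987.5
987.5 in^3


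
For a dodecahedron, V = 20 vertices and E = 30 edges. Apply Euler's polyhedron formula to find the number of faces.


Polyhedron: dodecahedron
Euler's formula for convex polyhedra: V - E + F = 2
Given: V = 20 vertices and E = 30 edges
Solve for F:
F = 2 + E - V = 2 + 30 - 20 = 12
12 faces


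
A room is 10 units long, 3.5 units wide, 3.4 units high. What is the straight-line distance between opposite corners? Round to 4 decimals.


Shape: rectangular box (space diagonal)
l = 10 units, w = 3.5 units, h = 3.4 units
Visualize: the diagonal of the base, then a right triangle with that diagonal and the height.
Formula: d = sqrt(l^2 + w^2 + h^2)
l^2 + w^2 + h^2 = 100 + 12.25 + 11.56 = 123.81
d = sqrt(123.81)
d = 11.127
11.127 units


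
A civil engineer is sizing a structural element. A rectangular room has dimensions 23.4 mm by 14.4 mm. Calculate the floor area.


Shape: rectangle
Length l = 23.4 mm, Width w = 14.4 mm
Formula: A = l * w
A = 23.4 * 14.4
A = 336.96
336.96 mm^2


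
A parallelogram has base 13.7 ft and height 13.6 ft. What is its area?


Shape: parallelogram
Base b = 13.7 ft, Height h = 13.6 ft
Formula: A = b * h
A = 13.7 * 13.6
A = 186.32
186.32 ft^2


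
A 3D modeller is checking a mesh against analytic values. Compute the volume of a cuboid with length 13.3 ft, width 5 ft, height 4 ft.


Shape: rectangular prism
l = 13.3 ft, w = 5 ft, h = 4 ft
Formula: V = l * w * h
V = 13.3 * 5 * 4
V = 66.5 * 4
V = 266
266 ft^3


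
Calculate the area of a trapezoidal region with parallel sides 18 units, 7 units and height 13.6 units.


Shape: trapezoid
Parallel sides a = 18 units, b = 7 units; Height h = 13.6 units
Formula: A = (a + b) * h / 2
a + b = 18 + 7 = 25
A = 25 * 13.6 / 2
A = 340 / 2
A = 170
170 units^2


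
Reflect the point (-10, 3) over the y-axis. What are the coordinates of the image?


Transformation: reflection
Original point: (-10, 3)
Rule for reflection over the y-axis: (x, y) -> (-x, y)
Apply: (-10, 3) -> (10, 3)
(10, 3)


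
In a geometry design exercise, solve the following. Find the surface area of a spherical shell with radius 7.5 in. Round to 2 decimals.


Shape: sphere
Radius r = 7.5 in
Formula: SA = 4 * pi * r^2
r^2 = 56.25
SA = 4 * pi * 56.25
SA = 225 * pi
SA = 706.86
706.86 in^2


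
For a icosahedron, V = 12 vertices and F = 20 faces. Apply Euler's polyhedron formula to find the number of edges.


Polyhedron: icosahedron
Euler's formula for convex polyhedra: V - E + F = 2
Given: V = 12 vertices and F = 20 faces
Solve for E:
E = V + F - 2 = 12 + 20 - 2 = 30
30 edges


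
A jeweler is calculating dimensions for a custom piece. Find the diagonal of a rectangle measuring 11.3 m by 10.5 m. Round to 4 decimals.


Shape: rectangle (diagonal via Pythagoras)
Sides: 11.3 m and 10.5 m
Formula: d = sqrt(l^2 + w^2)
l^2 = 127.69, w^2 = 110.25
l^2 + w^2 = 237.94
d = sqrt(237.94)
d = 15.4253
15.4253 m


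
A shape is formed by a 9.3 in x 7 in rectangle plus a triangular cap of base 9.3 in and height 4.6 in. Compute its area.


Composite shape: rectangle + triangle
Rectangle area = 9.3 * 7 = 65.1
Triangle area = 0.5 * 9.3 * 4.6 = 21.39
Total = 65.1 + 21.39
Total = 86.49
86.49 in^2


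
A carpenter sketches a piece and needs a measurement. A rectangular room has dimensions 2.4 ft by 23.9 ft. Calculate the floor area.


Shape: rectangle
Length l = 2.4 ft, Width w = 23.9 ft
Formula: A = l * w
A = 2.4 * 23.9
A = 57.36
57.36 ft^2


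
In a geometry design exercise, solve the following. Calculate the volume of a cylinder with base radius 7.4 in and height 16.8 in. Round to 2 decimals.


Shape: cylinder
Radius r = 7.4 in, Height h = 16.8 in
Formula: V = pi * r^2 * h
r^2 = 54.76
V = pi * 54.76 * 16.8
V = 919.968 * pi
V = 2890.16
2890.16 in^3


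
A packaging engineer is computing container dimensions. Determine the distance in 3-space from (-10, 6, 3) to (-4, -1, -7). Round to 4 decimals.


3D distance between two points
P1 = (-10, 6, 3), P2 = (-4, -1, -7)
Formula: d = sqrt((x2-x1)^2 + (y2-y1)^2 + (z2-z1)^2)
dx = -4 - -10 = 6
dy = -1 - 6 = -7
dz = -7 - 3 = -10
dx^2 + dy^2 + dz^2 = 36 + 49 + 100 = 185
d = sqrt(185)
d = 13.6015
13.6015 units


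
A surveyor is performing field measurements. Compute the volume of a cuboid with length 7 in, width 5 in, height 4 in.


Shape: rectangular prism
l = 7 in, w = 5 in, h = 4 in
Formula: V = l * w * h
V = 7 * 5 * 4
V = 35 * 4
V = 140
140 in^3


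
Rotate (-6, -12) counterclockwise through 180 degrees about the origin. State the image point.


Transformation: rotation about the origin
Original point: (-6, -12)
Rule for 180 deg: (x, y) -> (-x, -y)
Apply: (-6, -12) -> (6, 12)
(6, 12)


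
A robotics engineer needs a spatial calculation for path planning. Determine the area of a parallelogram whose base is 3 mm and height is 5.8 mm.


Shape: parallelogram
Base b = 3 mm, Height h = 5.8 mm
Formula: A = b * h
A = 3 * 5.8
A = 17.4
17.4 mm^2


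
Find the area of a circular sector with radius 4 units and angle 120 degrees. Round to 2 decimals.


Shape: circular sector
Radius r = 4 units, Angle = 120 degrees
Formula: A = (angle/360) * pi * r^2
r^2 = 16
Fraction of circle = 120/360
A = (120/360) * pi * 16
A = 5.333333 * pi
A = 16.76
16.76 units^2


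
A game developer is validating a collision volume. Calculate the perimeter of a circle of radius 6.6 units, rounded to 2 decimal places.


Shape: circle
Radius r = 6.6 units
Formula: C = 2 * pi * r
C = 2 * pi * 6.6
C = 13.2 * pi
C = 41.47
41.47 units


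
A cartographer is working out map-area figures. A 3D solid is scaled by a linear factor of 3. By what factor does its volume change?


Linear scale factor k = 3
Rule: under a linear scaling by k, volumes scale by k^3.
k^3 = 3 * 3 * 3
k^3 = 9 * 3
k^3 = 27
Volume scales by a factor of 27.
27 (dimensionless)


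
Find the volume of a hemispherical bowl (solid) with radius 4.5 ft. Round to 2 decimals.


Shape: hemisphere (half of a sphere)
Radius r = 4.5 ft
Formula: V = (1/2) * (4/3) * pi * r^3 = (2/3) * pi * r^3
r^3 = 91.125
(2/3) * 91.125 = 60.75
V = 60.75 * pi
V = 190.85
190.85 ft^3


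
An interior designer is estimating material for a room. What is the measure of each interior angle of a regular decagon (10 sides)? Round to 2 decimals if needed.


Shape: regular decagon (10 sides)
Formula: interior angle = (n - 2) * 180 / n
(n - 2) = 8
(n - 2) * 180 = 1440
angle = 1440 / 10
angle = 144
144 degrees


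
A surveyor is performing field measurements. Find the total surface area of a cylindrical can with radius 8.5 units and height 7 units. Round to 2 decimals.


Shape: closed cylinder
Radius r = 8.5 units, Height h = 7 units
Formula: SA = 2*pi*r^2 + 2*pi*r*h = 2*pi*r*(r + h)
r + h = 15.5
2 * r * (r + h) = 2 * 8.5 * 15.5 = 263.5
SA = 263.5 * pi
SA = 827.81
827.81 units^2


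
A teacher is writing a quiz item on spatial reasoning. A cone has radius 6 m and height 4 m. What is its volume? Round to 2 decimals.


Shape: cone
Radius r = 6 m, Height h = 4 m
Formula: V = (1/3) * pi * r^2 * h
r^2 = 36
pi * r^2 * h = pi * 36 * 4 = 144 * pi
V = 144 * pi / 3
V = 150.8
150.8 m^3


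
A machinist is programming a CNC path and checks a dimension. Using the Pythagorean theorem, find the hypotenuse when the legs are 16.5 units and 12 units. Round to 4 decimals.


Shape: right triangle
Legs a = 16.5 units, b = 12 units
Formula: c = sqrt(a^2 + b^2)
a^2 = 272.25, b^2 = 144
a^2 + b^2 = 416.25
c = sqrt(416.25)
c = 20.4022
20.4022 units


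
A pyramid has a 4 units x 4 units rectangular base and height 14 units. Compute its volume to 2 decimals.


Shape: rectangular pyramid
Base: 4 units x 4 units, Height h = 14 units
Formula: V = (1/3) * base_area * h
base_area = 4 * 4 = 16
base_area * h = 16 * 14 = 224
V = 224 / 3
V = 74.67
74.67 units^3


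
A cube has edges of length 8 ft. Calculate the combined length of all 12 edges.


Shape: cube
Side s = 8 ft
A cube has 12 edges, all equal.
Formula: total edge length = 12 * s
Total = 12 * 8
Total = 96
96 ft


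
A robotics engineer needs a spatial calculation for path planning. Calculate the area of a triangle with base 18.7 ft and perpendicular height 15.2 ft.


Shape: triangle
Base b = 18.7 ft, Height h = 15.2 ft
Formula: A = (1/2) * b * h
A = 0.5 * 18.7 * 15.2
A = 0.5 * 284.24
A = 142.12
142.12 ft^2


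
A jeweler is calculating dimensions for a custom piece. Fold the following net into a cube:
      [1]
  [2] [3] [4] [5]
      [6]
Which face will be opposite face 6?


Net: cross layout. Take square 3 as the base (bottom).
Fold the four squares in the horizontal row up around 3: 2 -> left, 4 -> right, 5 wraps to the top.
Fold 1 and 6 up from 3: 1 -> back, 6 -> front.
Opposite pairs are therefore: (1, 6), (2, 4), (3, 5).
Face 6 is opposite face 1.
face 1


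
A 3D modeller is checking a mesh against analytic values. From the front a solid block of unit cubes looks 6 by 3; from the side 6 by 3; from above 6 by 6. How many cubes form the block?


Orthographic views of a solid rectangular block:
Front view 6 x 3 -> length = 6, height = 3
Side view 6 x 3 -> width = 6, height = 3 (consistent)
Top view 6 x 6 -> confirms length = 6, width = 6
The block is 6 x 6 x 3.
Total unit cubes = 6 * 6 * 3 = 108
108 unit cubes


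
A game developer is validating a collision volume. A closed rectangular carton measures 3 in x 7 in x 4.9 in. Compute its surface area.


Shape: rectangular prism
l = 3 in, w = 7 in, h = 4.9 in
Formula: SA = 2(lw + lh + wh)
lw = 21, lh = 14.7, wh = 34.3
lw + lh + wh = 70
SA = 2 * 70
SA = 140
140 in^2


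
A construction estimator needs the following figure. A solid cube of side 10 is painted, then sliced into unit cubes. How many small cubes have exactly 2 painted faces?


Large cube: 10 x 10 x 10, cut into unit cubes.
n = 10, so n - 2 = 8
Cubes with 2 painted faces lie along the edges, excluding corners.
A cube has 12 edges; each contributes (n - 2) = 8 such cubes.
Count = 12 * 8 = 96
96 unit cubes


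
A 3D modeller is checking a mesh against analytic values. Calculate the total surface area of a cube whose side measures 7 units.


Shape: cube
Side s = 7 units
A cube has 6 square faces.
Formula: SA = 6 * s^2
s^2 = 49
SA = 6 * 49
SA = 294
294 units^2


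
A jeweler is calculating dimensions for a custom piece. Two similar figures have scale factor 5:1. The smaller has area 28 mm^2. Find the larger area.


Linear scale factor k = 5
Original area = 28 mm^2
Rule: under a linear scaling by k, areas scale by k^2.
k^2 = 5^2 = 25
New area = 28 * 25
New area = 700
700 mm^2


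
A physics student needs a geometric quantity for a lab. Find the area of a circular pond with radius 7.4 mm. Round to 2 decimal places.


Shape: circle
Radius r = 7.4 mm
Formula: A = pi * r^2
r^2 = 7.4^2 = 54.76
A = pi * 54.76
A = 172.03
172.03 mm^2


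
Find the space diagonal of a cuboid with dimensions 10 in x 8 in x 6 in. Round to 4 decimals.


Shape: rectangular box (space diagonal)
l = 10 in, w = 8 in, h = 6 in
Visualize: the diagonal of the base, then a right triangle with that diagonal and the height.
Formula: d = sqrt(l^2 + w^2 + h^2)
l^2 + w^2 + h^2 = 100 + 64 + 36 = 200
d = sqrt(200)
d = 14.1421
14.1421 in


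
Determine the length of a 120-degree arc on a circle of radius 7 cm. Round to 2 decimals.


Shape: circular arc
Radius r = 7 cm, Angle = 120 degrees
Formula: L = (angle/360) * 2 * pi * r
2 * pi * r = 14 * pi
L = (120/360) * 14 * pi
L = 4.666667 * pi
L = 14.66
14.66 cm


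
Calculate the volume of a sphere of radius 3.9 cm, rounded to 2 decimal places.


Shape: sphere
Radius r = 3.9 cm
Formula: V = (4/3) * pi * r^3
r^3 = 59.319
(4/3) * 59.319 = 79.092
V = 79.092 * pi
V = 248.47
248.47 cm^3


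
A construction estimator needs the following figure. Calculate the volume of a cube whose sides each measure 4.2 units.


Shape: cube
Side s = 4.2 units
Formula: V = s^3
V = 4.2 * 4.2 * 4.2
V = 17.64 * 4.2
V = 74.088
74.088 units^3


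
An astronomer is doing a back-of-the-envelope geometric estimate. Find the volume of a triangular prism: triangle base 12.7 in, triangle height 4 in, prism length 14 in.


Shape: triangular prism
Triangle base = 12.7 in, triangle height = 4 in, prism length L = 14 in
Formula: V = (1/2 * b * h_tri) * L
Cross-section area = 0.5 * 12.7 * 4 = 25.4
V = 25.4 * 14
V = 355.6
355.6 in^3


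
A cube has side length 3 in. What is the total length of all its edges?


Shape: cube
Side s = 3 in
A cube has 12 edges, all equal.
Formula: total edge length = 12 * s
Total = 12 * 3
Total = 36
36 in


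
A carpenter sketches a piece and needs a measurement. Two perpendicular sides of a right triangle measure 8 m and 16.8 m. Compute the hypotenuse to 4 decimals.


Shape: right triangle
Legs a = 8 m, b = 16.8 m
Formula: c = sqrt(a^2 + b^2)
a^2 = 64, b^2 = 282.24
a^2 + b^2 = 346.24
c = sqrt(346.24)
c = 18.6075
18.6075 m


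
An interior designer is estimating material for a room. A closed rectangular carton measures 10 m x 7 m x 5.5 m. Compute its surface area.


Shape: rectangular prism
l = 10 m, w = 7 m, h = 5.5 m
Formula: SA = 2(lw + lh + wh)
lw = 70, lh = 55, wh = 38.5
lw + lh + wh = 163.5
SA = 2 * 163.5
SA = 327
327 m^2


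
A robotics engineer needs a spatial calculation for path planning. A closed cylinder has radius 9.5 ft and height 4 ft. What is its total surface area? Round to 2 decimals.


Shape: closed cylinder
Radius r = 9.5 ft, Height h = 4 ft
Formula: SA = 2*pi*r^2 + 2*pi*r*h = 2*pi*r*(r + h)
r + h = 13.5
2 * r * (r + h) = 2 * 9.5 * 13.5 = 256.5
SA = 256.5 * pi
SA = 805.82
805.82 ft^2


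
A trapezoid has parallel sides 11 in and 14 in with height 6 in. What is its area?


Shape: trapezoid
Parallel sides a = 11 in, b = 14 in; Height h = 6 in
Formula: A = (a + b) * h / 2
a + b = 11 + 14 = 25
A = 25 * 6 / 2
A = 150 / 2
A = 75
75 in^2


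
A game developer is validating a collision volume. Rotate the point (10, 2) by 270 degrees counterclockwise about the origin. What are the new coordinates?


Transformation: rotation about the origin
Original point: (10, 2)
Rule for 270 deg counterclockwise: (x, y) -> (y, -x)
Apply: (10, 2) -> (2, -10)
(2, -10)


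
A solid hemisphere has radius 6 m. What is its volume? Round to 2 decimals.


Shape: hemisphere (half of a sphere)
Radius r = 6 m
Formula: V = (1/2) * (4/3) * pi * r^3 = (2/3) * pi * r^3
r^3 = 216
(2/3) * 216 = 144
V = 144 * pi
V = 452.39
452.39 m^3


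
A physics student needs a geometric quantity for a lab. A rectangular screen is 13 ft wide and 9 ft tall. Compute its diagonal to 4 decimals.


Shape: rectangle (diagonal via Pythagoras)
Sides: 13 ft and 9 ft
Formula: d = sqrt(l^2 + w^2)
l^2 = 169, w^2 = 81
l^2 + w^2 = 250
d = sqrt(250)
d = 15.8114
15.8114 ft
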